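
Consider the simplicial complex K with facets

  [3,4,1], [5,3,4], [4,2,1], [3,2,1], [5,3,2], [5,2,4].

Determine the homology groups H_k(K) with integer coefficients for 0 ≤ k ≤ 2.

H_0 ≅ Z,  H_1 = 0,  H_2 ≅ Z.

Take the total order 1 < 2 < 3 < 4 < 5 on the vertex set. Then K (dimension 2) consists of the simplices:

  0-simplices (5): [1], [2], [3], [4], [5]
  1-simplices (9): [1,2], [1,3], [1,4], [2,3], [2,4], [2,5], [3,4], [3,5], [4,5]
  2-simplices (6): [1,2,3], [1,2,4], [1,3,4], [2,3,5], [2,4,5], [3,4,5]

Hence C_0 ≅ Z^5, C_1 ≅ Z^9, C_2 ≅ Z^6.

∂_1: C_1 → C_0 sends each edge [p,q] (with p < q) to q − p. For instance
  ∂[1,2] = [2] − [1].
The 5×9 boundary matrix has rank 4 and Smith normal form diag(1,1,1,1).

∂_2: C_2 → C_1 sends each 2-simplex [p,q,r] to [q,r] − [p,r] + [p,q]. For instance
  ∂[3,4,5] = [4,5] − [3,5] + [3,4],
  ∂[1,2,4] = [2,4] − [1,4] + [1,2].
The 9×6 boundary matrix has rank 5 and Smith normal form diag(1,1,1,1,1).

Now H_k = ker ∂_k / im ∂_{k+1}, so:

  H_0: rank C_0 − rank ∂_1 = 5 − 4 = 1, and the invariant factors of ∂_1 are all 1, so H_0 = Z.
  H_1: rank ker ∂_1 − rank ∂_2 = (9 − 4) − 5 = 0, and the invariant factors of ∂_2 are all 1, so H_1 = 0.
  H_2: rank ker ∂_2 − rank ∂_3 = (6 − 5) − 0 = 1, and there is no ∂_3, so H_2 = Z.

As a check, the Euler characteristic is 5 − 9 + 6 = 2, which agrees with 1 − 0 + 1 = 2.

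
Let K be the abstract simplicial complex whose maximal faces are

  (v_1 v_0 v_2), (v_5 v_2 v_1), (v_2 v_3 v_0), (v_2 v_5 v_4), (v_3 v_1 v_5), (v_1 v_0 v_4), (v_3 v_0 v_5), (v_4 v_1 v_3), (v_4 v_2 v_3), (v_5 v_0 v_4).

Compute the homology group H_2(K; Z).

H_2 = 0.

Fix the vertex order v_0 < v_1 < v_2 < v_3 < v_4 < v_5 and write every simplex with vertices in increasing order. Then dim K = 2 and the simplices of K are:

  0-simplices (6): [v_0], [v_1], [v_2], [v_3], [v_4], [v_5]
  1-simplices (15): (15 of them)
  2-simplices (10): [v_0,v_1,v_2], [v_0,v_1,v_4], [v_0,v_2,v_3], [v_0,v_3,v_5], [v_0,v_4,v_5], [v_1,v_2,v_5], [v_1,v_3,v_4], [v_1,v_3,v_5], [v_2,v_3,v_4], [v_2,v_4,v_5]

giving chain groups C_0 ≅ Z^6, C_1 ≅ Z^15, C_2 ≅ Z^10.

∂_1: C_1 → C_0 maps an edge to its endpoints' difference, ∂[p,q] = q − p. For instance
  ∂[v_4,v_5] = [v_5] − [v_4].
This gives a 6×15 integer matrix of rank 5; reducing to Smith normal form yields diagonal entries (1,1,1,1,1).

The boundary map ∂_2: C_2 → C_1 acts by ∂[p,q,r] = [q,r] − [p,r] + [p,q]. For instance
  ∂[v_0,v_2,v_3] = [v_2,v_3] − [v_0,v_3] + [v_0,v_2],
  ∂[v_1,v_3,v_4] = [v_3,v_4] − [v_1,v_4] + [v_1,v_3].
As a 15×10 matrix over Z this has rank 10, with invariant factors (1,1,1,1,1,1,1,1,1,2).

Reading off H_k = ker ∂_k / im ∂_{k+1}:

  H_2: rank ker ∂_2 − rank ∂_3 = (10 − 10) − 0 = 0, and there is no ∂_3, so H_2 = 0.

(K is a triangulation of the real projective plane RP^2.)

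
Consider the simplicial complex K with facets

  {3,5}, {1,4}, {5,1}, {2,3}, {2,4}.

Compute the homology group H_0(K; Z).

H_0 = Z.

We work with the vertex ordering 1 < 2 < 3 < 4 < 5. The simplices of K, each written with vertices in increasing order, are:

  0-simplices (5): [1], [2], [3], [4], [5]
  1-simplices (5): [1,4], [1,5], [2,3], [2,4], [3,5]

giving chain groups C_0 ≅ Z^5, C_1 ≅ Z^5.

The boundary map ∂_1: C_1 → C_0 maps an edge to its endpoints' difference, ∂[p,q] = q − p.
The resulting 5×5 matrix has rank 4, and its Smith normal form has invariant factors (1,1,1,1).

From H_k ≅ ker(∂_k) / im(∂_{k+1}) we obtain:

  H_0: rank C_0 − rank ∂_1 = 5 − 4 = 1, and the invariant factors of ∂_1 are all 1, so H_0 = Z.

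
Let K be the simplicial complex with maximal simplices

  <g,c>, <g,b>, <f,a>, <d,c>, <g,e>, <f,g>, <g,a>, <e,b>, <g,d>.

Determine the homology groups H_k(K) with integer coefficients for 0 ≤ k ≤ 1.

H_0 = Z,  H_1 = Z^3.

We work with the vertex ordering a < b < c < d < e < f < g. The simplices of K, each written with vertices in increasing order, are:

  0-simplices (7): a, b, c, d, e, f, g
  1-simplices (9): af, ag, be, bg, cd, cg, dg, eg, fg

Hence C_0 ≅ Z^7, C_1 ≅ Z^9.

∂_1: C_1 → C_0 sends each edge [p,q] (with p < q) to q − p. For instance
  ∂cg = g − c.
As a 7×9 matrix over Z this has rank 6, with invariant factors (1,1,1,1,1,1).

Reading off H_k = ker ∂_k / im ∂_{k+1}:

  H_0: rank C_0 − rank ∂_1 = 7 − 6 = 1, and the invariant factors of ∂_1 are all 1, so H_0 = Z.
  H_1: rank ker ∂_1 − rank ∂_2 = (9 − 6) − 0 = 3, and there is no ∂_2, so H_1 = Z^3.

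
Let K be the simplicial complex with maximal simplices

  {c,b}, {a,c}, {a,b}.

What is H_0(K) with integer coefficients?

H_0 = Z.

Order the vertices as a < b < c. Listing each simplex with vertices in this order, K has dimension 1 with simplices:

  0-simplices (3): a, b, c
  1-simplices (3): ab, ac, bc

Hence C_0 ≅ Z^3, C_1 ≅ Z^3.

Boundary ∂_1: C_1 → C_0 sends each edge [p,q] (with p < q) to q − p. For instance
  ∂ac = c − a.
The resulting 3×3 matrix has rank 2, and its Smith normal form has invariant factors (1,1).

Reading off H_k = ker ∂_k / im ∂_{k+1}:

  H_0: rank C_0 − rank ∂_1 = 3 − 2 = 1, and the invariant factors of ∂_1 are all 1, so H_0 ≅ Z.

(K is a triangulation of the circle S^1.)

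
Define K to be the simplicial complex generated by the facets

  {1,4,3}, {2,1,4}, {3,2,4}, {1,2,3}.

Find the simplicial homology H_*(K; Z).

H_0 = Z,  H_1 = 0,  H_2 = Z.

Fix the vertex order 1 < 2 < 3 < 4 and write every simplex with vertices in increasing order. Then dim K = 2 and the simplices of K are:

  0-simplices (4): [1], [2], [3], [4]
  1-simplices (6): [1,2], [1,3], [1,4], [2,3], [2,4], [3,4]
  2-simplices (4): [1,2,3], [1,2,4], [1,3,4], [2,3,4]

Hence C_0 ≅ Z^4, C_1 ≅ Z^6, C_2 ≅ Z^4.

∂_1: C_1 → C_0 is given by ∂[p,q] = [q] − [p].
As a 4×6 matrix over Z this has rank 3, with invariant factors (1,1,1).

The boundary map ∂_2: C_2 → C_1 maps a triangle to the signed sum of its edges. For instance
  ∂[1,2,4] = [2,4] − [1,4] + [1,2],
  ∂[1,2,3] = [2,3] − [1,3] + [1,2].
As a 6×4 matrix over Z this has rank 3, with invariant factors (1,1,1).

From H_k ≅ ker(∂_k) / im(∂_{k+1}) we obtain:

  H_0: rank C_0 − rank ∂_1 = 4 − 3 = 1, and the invariant factors of ∂_1 are all 1, so H_0 = Z.
  H_1: rank ker ∂_1 − rank ∂_2 = (6 − 3) − 3 = 0, and the invariant factors of ∂_2 are all 1, so H_1 = 0.
  H_2: rank ker ∂_2 − rank ∂_3 = (4 − 3) − 0 = 1, and there is no ∂_3, so H_2 = Z.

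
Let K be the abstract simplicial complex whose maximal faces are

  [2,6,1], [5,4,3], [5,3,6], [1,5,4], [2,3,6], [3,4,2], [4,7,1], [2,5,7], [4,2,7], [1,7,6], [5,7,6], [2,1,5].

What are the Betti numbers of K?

Fix the vertex order 1 < 2 < 3 < 4 < 5 < 6 < 7 and write every simplex with vertices in increasing order. Then dim K = 2 and the simplices of K are:

  0-simplices (7): [1], [2], [3], [4], [5], [6], [7]
  1-simplices (18): [1,2], [1,4], [1,5], [1,6], [1,7], [2,3], [2,4], [2,5], [2,6], [2,7], [3,4], [3,5], [3,6], [4,5], [4,7], [5,6], [5,7], [6,7]
  2-simplices (12): [1,2,5], [1,2,6], [1,4,5], [1,4,7], [1,6,7], [2,3,4], [2,3,6], [2,4,7], [2,5,7], [3,4,5], [3,5,6], [5,6,7]

Hence C_0 ≅ Z^7, C_1 ≅ Z^18, C_2 ≅ Z^12.

Boundary ∂_1: C_1 → C_0 is given by ∂[p,q] = [q] − [p].
This gives a 7×18 integer matrix of rank 6; reducing to Smith normal form yields diagonal entries (1,1,1,1,1,1).

Boundary ∂_2: C_2 → C_1 maps a triangle to the signed sum of its edges. For instance
  ∂[5,6,7] = [6,7] − [5,7] + [5,6],
  ∂[1,4,5] = [4,5] − [1,5] + [1,4].
The resulting 18×12 matrix has rank 12, and its Smith normal form has invariant factors (1,1,1,1,1,1,1,1,1,1,1,2).

Reading off H_k = ker ∂_k / im ∂_{k+1}:

  H_0: rank C_0 − rank ∂_1 = 7 − 6 = 1, and the invariant factors of ∂_1 are all 1, so H_0 = Z.
  H_1: rank ker ∂_1 − rank ∂_2 = (18 − 6) − 12 = 0, and ∂_2 has invariant factor 2 > 1, so H_1 = Z/2.
  H_2: rank ker ∂_2 − rank ∂_3 = (12 − 12) − 0 = 0, and there is no ∂_3, so H_2 = 0.

(K is a triangulation of the real projective plane RP^2.)

Hence the Betti numbers are b_0 = 1, b_1 = 0, b_2 = 0.

b_0 = 1, b_1 = 0, b_2 = 0.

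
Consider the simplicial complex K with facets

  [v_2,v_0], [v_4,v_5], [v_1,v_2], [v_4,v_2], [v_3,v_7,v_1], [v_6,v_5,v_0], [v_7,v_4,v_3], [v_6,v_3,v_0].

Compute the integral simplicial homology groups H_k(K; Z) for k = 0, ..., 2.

Take the total order v_0 < v_1 < v_2 < v_3 < v_4 < v_5 < v_6 < v_7 on the vertex set. Then K (dimension 2) consists of the simplices:

  0-simplices (8): [v_0], [v_1], [v_2], [v_3], [v_4], [v_5], [v_6], [v_7]
  1-simplices (14): [v_0,v_2], [v_0,v_3], [v_0,v_5], [v_0,v_6], [v_1,v_2], [v_1,v_3], [v_1,v_7], [v_2,v_4], [v_3,v_4], [v_3,v_6], [v_3,v_7], [v_4,v_5], [v_4,v_7], [v_5,v_6]
  2-simplices (4): [v_0,v_3,v_6], [v_0,v_5,v_6], [v_1,v_3,v_7], [v_3,v_4,v_7]

giving chain groups C_0 ≅ Z^8, C_1 ≅ Z^14, C_2 ≅ Z^4.

The boundary map ∂_1: C_1 → C_0 maps an edge to its endpoints' difference, ∂[p,q] = q − p. For instance
  ∂[v_0,v_5] = [v_5] − [v_0].
The resulting 8×14 matrix has rank 7, and its Smith normal form has invariant factors (1,1,1,1,1,1,1).

Boundary ∂_2: C_2 → C_1 acts by ∂[p,q,r] = [q,r] − [p,r] + [p,q]. For instance
  ∂[v_0,v_3,v_6] = [v_3,v_6] − [v_0,v_6] + [v_0,v_3],
  ∂[v_3,v_4,v_7] = [v_4,v_7] − [v_3,v_7] + [v_3,v_4].
As a 14×4 matrix over Z this has rank 4, with invariant factors (1,1,1,1).

Reading off H_k = ker ∂_k / im ∂_{k+1}:

  H_0: rank C_0 − rank ∂_1 = 8 − 7 = 1, and the invariant factors of ∂_1 are all 1, so H_0 = Z.
  H_1: rank ker ∂_1 − rank ∂_2 = (14 − 7) − 4 = 3, and the invariant factors of ∂_2 are all 1, so H_1 = Z^3.
  H_2: rank ker ∂_2 − rank ∂_3 = (4 − 4) − 0 = 0, and there is no ∂_3, so H_2 = 0.

As a check, the Euler characteristic is 8 − 14 + 4 = -2, which agrees with 1 − 3 + 0 = -2.

H_0 = Z,  H_1 = Z^3,  H_2 = 0.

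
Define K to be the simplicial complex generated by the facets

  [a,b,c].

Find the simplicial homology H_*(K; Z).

Fix the vertex order a < b < c and write every simplex with vertices in increasing order. Then dim K = 2 and the simplices of K are:

  0-simplices (3): a, b, c
  1-simplices (3): ab, ac, bc
  2-simplices (1): abc

Hence C_0 ≅ Z^3, C_1 ≅ Z^3, C_2 ≅ Z^1.

The boundary map ∂_1: C_1 → C_0 maps an edge to its endpoints' difference, ∂[p,q] = q − p.
The 3×3 boundary matrix has rank 2 and Smith normal form diag(1,1).

The boundary map ∂_2: C_2 → C_1 acts by ∂[p,q,r] = [q,r] − [p,r] + [p,q]. For instance
  ∂abc = bc − ac + ab.
The resulting 3×1 matrix has rank 1, and its Smith normal form has invariant factors (1).

Now H_k = ker ∂_k / im ∂_{k+1}, so:

  H_0: rank C_0 − rank ∂_1 = 3 − 2 = 1, and the invariant factors of ∂_1 are all 1, so H_0 ≅ Z.
  H_1: rank ker ∂_1 − rank ∂_2 = (3 − 2) − 1 = 0, and the invariant factors of ∂_2 are all 1, so H_1 ≅ 0.
  H_2: rank ker ∂_2 − rank ∂_3 = (1 − 1) − 0 = 0, and there is no ∂_3, so H_2 ≅ 0.

H_0 = Z,  H_1 = 0,  H_2 = 0.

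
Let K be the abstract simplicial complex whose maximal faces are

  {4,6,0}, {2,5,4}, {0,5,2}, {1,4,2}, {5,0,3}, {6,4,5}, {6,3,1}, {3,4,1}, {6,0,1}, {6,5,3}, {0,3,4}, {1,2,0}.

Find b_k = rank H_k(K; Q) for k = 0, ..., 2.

b_0 = 1, b_1 = 0, b_2 = 0.

Take the total order 0 < 1 < 2 < 3 < 4 < 5 < 6 on the vertex set. Then K (dimension 2) consists of the simplices:

  0-simplices (7): [0], [1], [2], [3], [4], [5], [6]
  1-simplices (18): [0,1], [0,2], [0,3], [0,4], [0,5], [0,6], [1,2], [1,3], [1,4], [1,6], [2,4], [2,5], [3,4], [3,5], [3,6], [4,5], [4,6], [5,6]
  2-simplices (12): [0,1,2], [0,1,6], [0,2,5], [0,3,4], [0,3,5], [0,4,6], [1,2,4], [1,3,4], [1,3,6], [2,4,5], [3,5,6], [4,5,6]

so the chain groups are C_0 ≅ Z^7, C_1 ≅ Z^18, C_2 ≅ Z^12.

The boundary map ∂_1: C_1 → C_0 is given by ∂[p,q] = [q] − [p]. For instance
  ∂[1,6] = [6] − [1].
The 7×18 boundary matrix has rank 6 and Smith normal form diag(1,1,1,1,1,1).

Boundary ∂_2: C_2 → C_1 maps a triangle to the signed sum of its edges. For instance
  ∂[0,3,5] = [3,5] − [0,5] + [0,3],
  ∂[0,4,6] = [4,6] − [0,6] + [0,4].
The 18×12 boundary matrix has rank 12 and Smith normal form diag(1,1,1,1,1,1,1,1,1,1,1,2).

Reading off H_k = ker ∂_k / im ∂_{k+1}:

  H_0: rank C_0 − rank ∂_1 = 7 − 6 = 1, and the invariant factors of ∂_1 are all 1, so H_0 ≅ Z.
  H_1: rank ker ∂_1 − rank ∂_2 = (18 − 6) − 12 = 0, and ∂_2 has invariant factor 2 > 1, so H_1 ≅ Z/2.
  H_2: rank ker ∂_2 − rank ∂_3 = (12 − 12) − 0 = 0, and there is no ∂_3, so H_2 ≅ 0.

Hence the Betti numbers are b_0 = 1, b_1 = 0, b_2 = 0.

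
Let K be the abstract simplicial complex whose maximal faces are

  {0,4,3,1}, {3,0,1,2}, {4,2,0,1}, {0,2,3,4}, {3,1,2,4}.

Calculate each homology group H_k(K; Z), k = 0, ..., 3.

H_0 = Z,  H_1 = 0,  H_2 = 0,  H_3 = Z.

Order the vertices as 0 < 1 < 2 < 3 < 4. Listing each simplex with vertices in this order, K has dimension 3 with simplices:

  0-simplices (5): [0], [1], [2], [3], [4]
  1-simplices (10): [0,1], [0,2], [0,3], [0,4], [1,2], [1,3], [1,4], [2,3], [2,4], [3,4]
  2-simplices (10): [0,1,2], [0,1,3], [0,1,4], [0,2,3], [0,2,4], [0,3,4], [1,2,3], [1,2,4], [1,3,4], [2,3,4]
  3-simplices (5): [0,1,2,3], [0,1,2,4], [0,1,3,4], [0,2,3,4], [1,2,3,4]

so the chain groups are C_0 ≅ Z^5, C_1 ≅ Z^10, C_2 ≅ Z^10, C_3 ≅ Z^5.

∂_1: C_1 → C_0 maps an edge to its endpoints' difference, ∂[p,q] = q − p.
This gives a 5×10 integer matrix of rank 4; reducing to Smith normal form yields diagonal entries (1,1,1,1).

The boundary map ∂_2: C_2 → C_1 acts by ∂[p,q,r] = [q,r] − [p,r] + [p,q]. For instance
  ∂[0,1,2] = [1,2] − [0,2] + [0,1],
  ∂[2,3,4] = [3,4] − [2,4] + [2,3].
As a 10×10 matrix over Z this has rank 6, with invariant factors (1,1,1,1,1,1).

∂_3: C_3 → C_2 sends each 3-simplex σ to the alternating sum Σ_i (−1)^i (σ with its i-th vertex removed). For instance
  ∂[0,1,2,3] = [1,2,3] − [0,2,3] + [0,1,3] − [0,1,2],
  ∂[1,2,3,4] = [2,3,4] − [1,3,4] + [1,2,4] − [1,2,3].
As a 10×5 matrix over Z this has rank 4, with invariant factors (1,1,1,1).

Computing H_k = (kernel of ∂_k) / (image of ∂_{k+1}):

  H_0: rank C_0 − rank ∂_1 = 5 − 4 = 1, and the invariant factors of ∂_1 are all 1, so H_0 = Z.
  H_1: rank ker ∂_1 − rank ∂_2 = (10 − 4) − 6 = 0, and the invariant factors of ∂_2 are all 1, so H_1 = 0.
  H_2: rank ker ∂_2 − rank ∂_3 = (10 − 6) − 4 = 0, and the invariant factors of ∂_3 are all 1, so H_2 = 0.
  H_3: rank ker ∂_3 − rank ∂_4 = (5 − 4) − 0 = 1, and there is no ∂_4, so H_3 = Z.

As a check, the Euler characteristic is 5 − 10 + 10 − 5 = 0, which agrees with 1 − 0 + 0 − 1 = 0.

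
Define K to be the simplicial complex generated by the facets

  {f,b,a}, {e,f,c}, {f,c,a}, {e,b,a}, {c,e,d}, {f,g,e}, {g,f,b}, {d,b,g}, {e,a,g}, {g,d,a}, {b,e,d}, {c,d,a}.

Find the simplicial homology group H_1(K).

H_1 ≅ Z/2.

K has 7 vertices, 18 edges, 12 triangles.
rank ∂_1 = 6, rank ∂_2 = 12 ⇒ b_1 = 18 − 6 − 12 = 0; ∂_2 has invariant factor(s) [2] giving torsion. So H_1 ≅ Z/2.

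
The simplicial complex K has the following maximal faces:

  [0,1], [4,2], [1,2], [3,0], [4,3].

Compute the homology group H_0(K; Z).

Take the total order 0 < 1 < 2 < 3 < 4 on the vertex set. Then K (dimension 1) consists of the simplices:

  0-simplices (5): [0], [1], [2], [3], [4]
  1-simplices (5): [0,1], [0,3], [1,2], [2,4], [3,4]

giving chain groups C_0 ≅ Z^5, C_1 ≅ Z^5.

The boundary map ∂_1: C_1 → C_0 maps an edge to its endpoints' difference, ∂[p,q] = q − p.
The resulting 5×5 matrix has rank 4, and its Smith normal form has invariant factors (1,1,1,1).

From H_k ≅ ker(∂_k) / im(∂_{k+1}) we obtain:

  H_0: rank C_0 − rank ∂_1 = 5 − 4 = 1, and the invariant factors of ∂_1 are all 1, so H_0 ≅ Z.

H_0 = Z.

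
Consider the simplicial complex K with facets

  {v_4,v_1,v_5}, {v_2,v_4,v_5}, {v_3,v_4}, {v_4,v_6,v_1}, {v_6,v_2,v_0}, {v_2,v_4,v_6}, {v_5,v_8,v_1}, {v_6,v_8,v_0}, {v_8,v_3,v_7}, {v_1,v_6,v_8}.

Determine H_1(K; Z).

H_1 ≅ Z.

Take the total order v_0 < v_1 < v_2 < v_3 < v_4 < v_5 < v_6 < v_7 < v_8 on the vertex set. Then K (dimension 2) consists of the simplices:

  0-simplices (9): [v_0], [v_1], [v_2], [v_3], [v_4], [v_5], [v_6], [v_7], [v_8]
  1-simplices (18): (18 of them)
  2-simplices (9): [v_0,v_2,v_6], [v_0,v_6,v_8], [v_1,v_4,v_5], [v_1,v_4,v_6], [v_1,v_5,v_8], [v_1,v_6,v_8], [v_2,v_4,v_5], [v_2,v_4,v_6], [v_3,v_7,v_8]

Hence C_0 ≅ Z^9, C_1 ≅ Z^18, C_2 ≅ Z^9.

∂_1: C_1 → C_0 is given by ∂[p,q] = [q] − [p].
The resulting 9×18 matrix has rank 8, and its Smith normal form has invariant factors (1,1,1,1,1,1,1,1).

Boundary ∂_2: C_2 → C_1 maps a triangle to the signed sum of its edges. For instance
  ∂[v_2,v_4,v_5] = [v_4,v_5] − [v_2,v_5] + [v_2,v_4],
  ∂[v_0,v_6,v_8] = [v_6,v_8] − [v_0,v_8] + [v_0,v_6].
This gives a 18×9 integer matrix of rank 9; reducing to Smith normal form yields diagonal entries (1,1,1,1,1,1,1,1,1).

Reading off H_k = ker ∂_k / im ∂_{k+1}:

  H_1: rank ker ∂_1 − rank ∂_2 = (18 − 8) − 9 = 1, and the invariant factors of ∂_2 are all 1, so H_1 = Z.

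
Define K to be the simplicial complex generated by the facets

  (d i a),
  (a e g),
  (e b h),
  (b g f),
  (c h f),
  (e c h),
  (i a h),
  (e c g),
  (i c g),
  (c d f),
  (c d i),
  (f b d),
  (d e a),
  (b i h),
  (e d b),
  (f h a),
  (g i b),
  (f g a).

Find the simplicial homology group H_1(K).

Take the total order a < b < c < d < e < f < g < h < i on the vertex set. Then K (dimension 2) consists of the simplices:

  0-simplices (9): a, b, c, d, e, f, g, h, i
  1-simplices (27): ad, ae, af, ag, ah, ai, bd, be, bf, bg, bh, bi, cd, ce, cf, cg, ch, ci, de, df, di, eg, eh, fg, fh, gi, hi
  2-simplices (18): ade, adi, aeg, afg, afh, ahi, bde, bdf, beh, bfg, bgi, bhi, cdf, cdi, ceg, ceh, cfh, cgi

so the chain groups are C_0 ≅ Z^9, C_1 ≅ Z^27, C_2 ≅ Z^18.

∂_1: C_1 → C_0 maps an edge to its endpoints' difference, ∂[p,q] = q − p.
This gives a 9×27 integer matrix of rank 8; reducing to Smith normal form yields diagonal entries (1,1,1,1,1,1,1,1).

∂_2: C_2 → C_1 maps a triangle to the signed sum of its edges. For instance
  ∂cdi = di − ci + cd,
  ∂cdf = df − cf + cd.
The 27×18 boundary matrix has rank 17 and Smith normal form diag(1,1,1,1,1,1,1,1,1,1,1,1,1,1,1,1,1).

Computing H_k = (kernel of ∂_k) / (image of ∂_{k+1}):

  H_1: rank ker ∂_1 − rank ∂_2 = (27 − 8) − 17 = 2, and the invariant factors of ∂_2 are all 1, so H_1 = Z^2.

H_1 = Z^2.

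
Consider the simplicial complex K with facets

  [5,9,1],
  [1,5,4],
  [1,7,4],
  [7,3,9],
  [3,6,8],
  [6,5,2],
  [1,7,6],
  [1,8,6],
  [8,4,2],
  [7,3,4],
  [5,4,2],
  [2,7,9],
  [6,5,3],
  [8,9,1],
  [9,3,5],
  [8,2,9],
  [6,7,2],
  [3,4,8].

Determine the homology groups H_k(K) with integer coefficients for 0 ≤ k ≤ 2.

Fix the vertex order 1 < 2 < 3 < 4 < 5 < 6 < 7 < 8 < 9 and write every simplex with vertices in increasing order. Then dim K = 2 and the simplices of K are:

  0-simplices (9): [1], [2], [3], [4], [5], [6], [7], [8], [9]
  1-simplices (27): (27 of them)
  2-simplices (18): [1,4,5], [1,4,7], [1,5,9], [1,6,7], [1,6,8], [1,8,9], [2,4,5], [2,4,8], [2,5,6], [2,6,7], [2,7,9], [2,8,9], [3,4,7], [3,4,8], [3,5,6], [3,5,9], [3,6,8], [3,7,9]

Hence C_0 ≅ Z^9, C_1 ≅ Z^27, C_2 ≅ Z^18.

∂_1: C_1 → C_0 is given by ∂[p,q] = [q] − [p]. For instance
  ∂[7,9] = [9] − [7].
The 9×27 boundary matrix has rank 8 and Smith normal form diag(1,1,1,1,1,1,1,1).

The boundary map ∂_2: C_2 → C_1 maps a triangle to the signed sum of its edges. For instance
  ∂[3,4,7] = [4,7] − [3,7] + [3,4],
  ∂[3,6,8] = [6,8] − [3,8] + [3,6].
The 27×18 boundary matrix has rank 17 and Smith normal form diag(1,1,1,1,1,1,1,1,1,1,1,1,1,1,1,1,1).

Computing H_k = (kernel of ∂_k) / (image of ∂_{k+1}):

  H_0: rank C_0 − rank ∂_1 = 9 − 8 = 1, and the invariant factors of ∂_1 are all 1, so H_0 ≅ Z.
  H_1: rank ker ∂_1 − rank ∂_2 = (27 − 8) − 17 = 2, and the invariant factors of ∂_2 are all 1, so H_1 ≅ Z^2.
  H_2: rank ker ∂_2 − rank ∂_3 = (18 − 17) − 0 = 1, and there is no ∂_3, so H_2 ≅ Z.

H_0 = Z,  H_1 = Z^2,  H_2 = Z.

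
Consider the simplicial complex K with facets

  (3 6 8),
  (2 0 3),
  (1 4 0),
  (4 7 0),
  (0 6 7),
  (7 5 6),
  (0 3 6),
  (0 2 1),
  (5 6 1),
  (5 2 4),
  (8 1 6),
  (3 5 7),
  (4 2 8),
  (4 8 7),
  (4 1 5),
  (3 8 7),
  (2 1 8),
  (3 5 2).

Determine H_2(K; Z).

K has 9 vertices, 27 edges, 18 triangles.
rank ∂_2 = 18, rank ∂_3 = 0 ⇒ b_2 = 18 − 18 − 0 = 0. So H_2 = 0.

H_2 = 0.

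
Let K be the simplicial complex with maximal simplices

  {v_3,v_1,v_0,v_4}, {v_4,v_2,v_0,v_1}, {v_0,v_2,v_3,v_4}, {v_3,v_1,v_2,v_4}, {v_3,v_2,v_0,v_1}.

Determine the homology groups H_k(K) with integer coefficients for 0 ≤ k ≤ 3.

H_0 = Z,  H_1 = 0,  H_2 = 0,  H_3 = Z.

Order the vertices as v_0 < v_1 < v_2 < v_3 < v_4. Listing each simplex with vertices in this order, K has dimension 3 with simplices:

  0-simplices (5): [v_0], [v_1], [v_2], [v_3], [v_4]
  1-simplices (10): [v_0,v_1], [v_0,v_2], [v_0,v_3], [v_0,v_4], [v_1,v_2], [v_1,v_3], [v_1,v_4], [v_2,v_3], [v_2,v_4], [v_3,v_4]
  2-simplices (10): [v_0,v_1,v_2], [v_0,v_1,v_3], [v_0,v_1,v_4], [v_0,v_2,v_3], [v_0,v_2,v_4], [v_0,v_3,v_4], [v_1,v_2,v_3], [v_1,v_2,v_4], [v_1,v_3,v_4], [v_2,v_3,v_4]
  3-simplices (5): [v_0,v_1,v_2,v_3], [v_0,v_1,v_2,v_4], [v_0,v_1,v_3,v_4], [v_0,v_2,v_3,v_4], [v_1,v_2,v_3,v_4]

so the chain groups are C_0 ≅ Z^5, C_1 ≅ Z^10, C_2 ≅ Z^10, C_3 ≅ Z^5.

The boundary map ∂_1: C_1 → C_0 is given by ∂[p,q] = [q] − [p]. For instance
  ∂[v_0,v_4] = [v_4] − [v_0].
As a 5×10 matrix over Z this has rank 4, with invariant factors (1,1,1,1).

Boundary ∂_2: C_2 → C_1 sends each 2-simplex [p,q,r] to [q,r] − [p,r] + [p,q]. For instance
  ∂[v_1,v_2,v_4] = [v_2,v_4] − [v_1,v_4] + [v_1,v_2],
  ∂[v_0,v_3,v_4] = [v_3,v_4] − [v_0,v_4] + [v_0,v_3].
The 10×10 boundary matrix has rank 6 and Smith normal form diag(1,1,1,1,1,1).

The boundary map ∂_3: C_3 → C_2 sends each 3-simplex σ to the alternating sum Σ_i (−1)^i (σ with its i-th vertex removed). For instance
  ∂[v_1,v_2,v_3,v_4] = [v_2,v_3,v_4] − [v_1,v_3,v_4] + [v_1,v_2,v_4] − [v_1,v_2,v_3],
  ∂[v_0,v_1,v_3,v_4] = [v_1,v_3,v_4] − [v_0,v_3,v_4] + [v_0,v_1,v_4] − [v_0,v_1,v_3].
As a 10×5 matrix over Z this has rank 4, with invariant factors (1,1,1,1).

Computing H_k = (kernel of ∂_k) / (image of ∂_{k+1}):

  H_0: rank C_0 − rank ∂_1 = 5 − 4 = 1, and the invariant factors of ∂_1 are all 1, so H_0 = Z.
  H_1: rank ker ∂_1 − rank ∂_2 = (10 − 4) − 6 = 0, and the invariant factors of ∂_2 are all 1, so H_1 = 0.
  H_2: rank ker ∂_2 − rank ∂_3 = (10 − 6) − 4 = 0, and the invariant factors of ∂_3 are all 1, so H_2 = 0.
  H_3: rank ker ∂_3 − rank ∂_4 = (5 − 4) − 0 = 1, and there is no ∂_4, so H_3 = Z.

As a check, the Euler characteristic is 5 − 10 + 10 − 5 = 0, which agrees with 1 − 0 + 0 − 1 = 0.
(K is a triangulation of the 3-sphere S^3.)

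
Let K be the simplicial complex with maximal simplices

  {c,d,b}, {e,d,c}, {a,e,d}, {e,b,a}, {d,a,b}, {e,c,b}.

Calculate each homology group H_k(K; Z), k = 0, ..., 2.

Take the total order a < b < c < d < e on the vertex set. Then K (dimension 2) consists of the simplices:

  0-simplices (5): a, b, c, d, e
  1-simplices (9): ab, ad, ae, bc, bd, be, cd, ce, de
  2-simplices (6): abd, abe, ade, bcd, bce, cde

giving chain groups C_0 ≅ Z^5, C_1 ≅ Z^9, C_2 ≅ Z^6.

The boundary map ∂_1: C_1 → C_0 is given by ∂[p,q] = [q] − [p].
As a 5×9 matrix over Z this has rank 4, with invariant factors (1,1,1,1).

∂_2: C_2 → C_1 acts by ∂[p,q,r] = [q,r] − [p,r] + [p,q]. For instance
  ∂ade = de − ae + ad,
  ∂cde = de − ce + cd.
The resulting 9×6 matrix has rank 5, and its Smith normal form has invariant factors (1,1,1,1,1).

Now H_k = ker ∂_k / im ∂_{k+1}, so:

  H_0: rank C_0 − rank ∂_1 = 5 − 4 = 1, and the invariant factors of ∂_1 are all 1, so H_0 = Z.
  H_1: rank ker ∂_1 − rank ∂_2 = (9 − 4) − 5 = 0, and the invariant factors of ∂_2 are all 1, so H_1 = 0.
  H_2: rank ker ∂_2 − rank ∂_3 = (6 − 5) − 0 = 1, and there is no ∂_3, so H_2 = Z.

(K is a triangulation of the 2-sphere S^2.)

H_0 ≅ Z,  H_1 = 0,  H_2 ≅ Z.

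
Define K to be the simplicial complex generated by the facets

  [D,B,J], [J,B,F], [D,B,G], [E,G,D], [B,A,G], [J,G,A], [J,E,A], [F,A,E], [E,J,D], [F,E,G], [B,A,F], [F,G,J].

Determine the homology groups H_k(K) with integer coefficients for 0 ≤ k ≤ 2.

H_0 ≅ Z,  H_1 ≅ Z_2,  H_2 = 0.

We work with the vertex ordering A < B < D < E < F < G < J. The simplices of K, each written with vertices in increasing order, are:

  0-simplices (7): A, B, D, E, F, G, J
  1-simplices (18): AB, AE, AF, AG, AJ, BD, BF, BG, BJ, DE, DG, DJ, EF, EG, EJ, FG, FJ, GJ
  2-simplices (12): ABF, ABG, AEF, AEJ, AGJ, BDG, BDJ, BFJ, DEG, DEJ, EFG, FGJ

Hence C_0 ≅ Z^7, C_1 ≅ Z^18, C_2 ≅ Z^12.

The boundary map ∂_1: C_1 → C_0 sends each edge [p,q] (with p < q) to q − p.
As a 7×18 matrix over Z this has rank 6, with invariant factors (1,1,1,1,1,1).

∂_2: C_2 → C_1 acts by ∂[p,q,r] = [q,r] − [p,r] + [p,q]. For instance
  ∂DEG = EG − DG + DE,
  ∂BDJ = DJ − BJ + BD.
The resulting 18×12 matrix has rank 12, and its Smith normal form has invariant factors (1,1,1,1,1,1,1,1,1,1,1,2).

Computing H_k = (kernel of ∂_k) / (image of ∂_{k+1}):

  H_0: rank C_0 − rank ∂_1 = 7 − 6 = 1, and the invariant factors of ∂_1 are all 1, so H_0 = Z.
  H_1: rank ker ∂_1 − rank ∂_2 = (18 − 6) − 12 = 0, and ∂_2 has invariant factor 2 > 1, so H_1 = Z_2.
  H_2: rank ker ∂_2 − rank ∂_3 = (12 − 12) − 0 = 0, and there is no ∂_3, so H_2 = 0.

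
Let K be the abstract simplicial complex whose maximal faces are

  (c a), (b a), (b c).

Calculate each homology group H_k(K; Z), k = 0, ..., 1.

H_0 ≅ Z,  H_1 ≅ Z.

Fix the vertex order a < b < c and write every simplex with vertices in increasing order. Then dim K = 1 and the simplices of K are:

  0-simplices (3): a, b, c
  1-simplices (3): ab, ac, bc

so the chain groups are C_0 ≅ Z^3, C_1 ≅ Z^3.

∂_1: C_1 → C_0 sends each edge [p,q] (with p < q) to q − p. For instance
  ∂ac = c − a.
As a 3×3 matrix over Z this has rank 2, with invariant factors (1,1).

Reading off H_k = ker ∂_k / im ∂_{k+1}:

  H_0: rank C_0 − rank ∂_1 = 3 − 2 = 1, and the invariant factors of ∂_1 are all 1, so H_0 ≅ Z.
  H_1: rank ker ∂_1 − rank ∂_2 = (3 − 2) − 0 = 1, and there is no ∂_2, so H_1 ≅ Z.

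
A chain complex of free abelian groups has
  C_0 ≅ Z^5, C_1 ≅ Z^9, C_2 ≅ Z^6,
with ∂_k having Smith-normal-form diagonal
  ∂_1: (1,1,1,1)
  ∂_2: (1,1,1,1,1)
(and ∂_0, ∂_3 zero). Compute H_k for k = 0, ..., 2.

H_0: b_0 = 5 − 0 − 4 = 1; torsion from ∂_1 factors > 1: none. So H_0 ≅ Z.
H_1: b_1 = 9 − 4 − 5 = 0; torsion from ∂_2 factors > 1: none. So H_1 ≅ 0.
H_2: b_2 = 6 − 5 − 0 = 1; torsion from ∂_3 factors > 1: none. So H_2 ≅ Z.

H_0 ≅ Z,  H_1 = 0,  H_2 ≅ Z.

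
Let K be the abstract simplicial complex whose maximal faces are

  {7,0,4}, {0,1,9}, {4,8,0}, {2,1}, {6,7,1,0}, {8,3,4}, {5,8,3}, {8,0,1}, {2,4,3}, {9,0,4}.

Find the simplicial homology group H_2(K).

We work with the vertex ordering 0 < 1 < 2 < 3 < 4 < 5 < 6 < 7 < 8 < 9. The simplices of K, each written with vertices in increasing order, are:

  0-simplices (10): [0], [1], [2], [3], [4], [5], [6], [7], [8], [9]
  1-simplices (21): [0,1], [0,4], [0,6], [0,7], [0,8], [0,9], [1,2], [1,6], [1,7], [1,8], [1,9], [2,3], [2,4], [3,4], [3,5], [3,8], [4,7], [4,8], [4,9], [5,8], [6,7]
  2-simplices (12): [0,1,6], [0,1,7], [0,1,8], [0,1,9], [0,4,7], [0,4,8], [0,4,9], [0,6,7], [1,6,7], [2,3,4], [3,4,8], [3,5,8]
  3-simplices (1): [0,1,6,7]

Hence C_0 ≅ Z^10, C_1 ≅ Z^21, C_2 ≅ Z^12, C_3 ≅ Z^1.

Boundary ∂_1: C_1 → C_0 is given by ∂[p,q] = [q] − [p]. For instance
  ∂[3,4] = [4] − [3].
This gives a 10×21 integer matrix of rank 9; reducing to Smith normal form yields diagonal entries (1,1,1,1,1,1,1,1,1).

Boundary ∂_2: C_2 → C_1 maps a triangle to the signed sum of its edges. For instance
  ∂[1,6,7] = [6,7] − [1,7] + [1,6],
  ∂[0,6,7] = [6,7] − [0,7] + [0,6].
This gives a 21×12 integer matrix of rank 11; reducing to Smith normal form yields diagonal entries (1,1,1,1,1,1,1,1,1,1,1).

The boundary map ∂_3: C_3 → C_2 sends each 3-simplex σ to the alternating sum Σ_i (−1)^i (σ with its i-th vertex removed). For instance
  ∂[0,1,6,7] = [1,6,7] − [0,6,7] + [0,1,7] − [0,1,6].
The resulting 12×1 matrix has rank 1, and its Smith normal form has invariant factors (1).

Reading off H_k = ker ∂_k / im ∂_{k+1}:

  H_2: rank ker ∂_2 − rank ∂_3 = (12 − 11) − 1 = 0, and the invariant factors of ∂_3 are all 1, so H_2 = 0.

H_2 ≅ 0.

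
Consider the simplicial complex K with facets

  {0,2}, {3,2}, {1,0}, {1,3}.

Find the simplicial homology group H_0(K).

K has 4 vertices, 4 edges.
rank ∂_0 = 0, rank ∂_1 = 3 ⇒ b_0 = 4 − 0 − 3 = 1; all invariant factors of ∂_1 are 1 so no torsion. So H_0 ≅ Z.

H_0 ≅ Z.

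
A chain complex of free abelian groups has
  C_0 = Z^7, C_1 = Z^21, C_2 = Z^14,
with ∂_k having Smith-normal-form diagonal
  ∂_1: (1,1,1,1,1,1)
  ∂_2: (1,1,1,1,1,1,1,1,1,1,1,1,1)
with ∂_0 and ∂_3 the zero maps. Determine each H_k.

H_0: b_0 = 7 − 0 − 6 = 1; torsion from ∂_1 factors > 1: none. So H_0 = Z.
H_1: b_1 = 21 − 6 − 13 = 2; torsion from ∂_2 factors > 1: none. So H_1 = Z^2.
H_2: b_2 = 14 − 13 − 0 = 1; torsion from ∂_3 factors > 1: none. So H_2 = Z.

H_0 = Z,  H_1 = Z^2,  H_2 = Z.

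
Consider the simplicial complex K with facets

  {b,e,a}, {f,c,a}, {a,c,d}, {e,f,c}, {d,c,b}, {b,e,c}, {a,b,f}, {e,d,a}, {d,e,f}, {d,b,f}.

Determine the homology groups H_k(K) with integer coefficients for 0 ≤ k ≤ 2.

Order the vertices as a < b < c < d < e < f. Listing each simplex with vertices in this order, K has dimension 2 with simplices:

  0-simplices (6): a, b, c, d, e, f
  1-simplices (15): ab, ac, ad, ae, af, bc, bd, be, bf, cd, ce, cf, de, df, ef
  2-simplices (10): abe, abf, acd, acf, ade, bcd, bce, bdf, cef, def

giving chain groups C_0 ≅ Z^6, C_1 ≅ Z^15, C_2 ≅ Z^10.

The boundary map ∂_1: C_1 → C_0 maps an edge to its endpoints' difference, ∂[p,q] = q − p. For instance
  ∂bd = d − b.
The resulting 6×15 matrix has rank 5, and its Smith normal form has invariant factors (1,1,1,1,1).

∂_2: C_2 → C_1 maps a triangle to the signed sum of its edges. For instance
  ∂ade = de − ae + ad,
  ∂bcd = cd − bd + bc.
As a 15×10 matrix over Z this has rank 10, with invariant factors (1,1,1,1,1,1,1,1,1,2).

Reading off H_k = ker ∂_k / im ∂_{k+1}:

  H_0: rank C_0 − rank ∂_1 = 6 − 5 = 1, and the invariant factors of ∂_1 are all 1, so H_0 = Z.
  H_1: rank ker ∂_1 − rank ∂_2 = (15 − 5) − 10 = 0, and ∂_2 has invariant factor 2 > 1, so H_1 = Z/2Z.
  H_2: rank ker ∂_2 − rank ∂_3 = (10 − 10) − 0 = 0, and there is no ∂_3, so H_2 = 0.

As a check, the Euler characteristic is 6 − 15 + 10 = 1, which agrees with 1 − 0 + 0 = 1.

H_0 = Z,  H_1 = Z/2Z,  H_2 = 0.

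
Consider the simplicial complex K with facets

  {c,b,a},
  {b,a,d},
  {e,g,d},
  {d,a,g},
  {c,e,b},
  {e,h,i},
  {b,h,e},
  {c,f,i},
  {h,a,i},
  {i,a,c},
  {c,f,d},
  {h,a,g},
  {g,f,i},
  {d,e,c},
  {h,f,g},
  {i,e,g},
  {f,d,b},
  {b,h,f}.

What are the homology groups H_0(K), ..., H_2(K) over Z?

Order the vertices as a < b < c < d < e < f < g < h < i. Listing each simplex with vertices in this order, K has dimension 2 with simplices:

  0-simplices (9): a, b, c, d, e, f, g, h, i
  1-simplices (27): ab, ac, ad, ag, ah, ai, bc, bd, be, bf, bh, cd, ce, cf, ci, de, df, dg, eg, eh, ei, fg, fh, fi, gh, gi, hi
  2-simplices (18): abc, abd, aci, adg, agh, ahi, bce, bdf, beh, bfh, cde, cdf, cfi, deg, egi, ehi, fgh, fgi

Hence C_0 ≅ Z^9, C_1 ≅ Z^27, C_2 ≅ Z^18.

The boundary map ∂_1: C_1 → C_0 is given by ∂[p,q] = [q] − [p].
The 9×27 boundary matrix has rank 8 and Smith normal form diag(1,1,1,1,1,1,1,1).

Boundary ∂_2: C_2 → C_1 sends each 2-simplex [p,q,r] to [q,r] − [p,r] + [p,q]. For instance
  ∂bdf = df − bf + bd,
  ∂bfh = fh − bh + bf.
This gives a 27×18 integer matrix of rank 18; reducing to Smith normal form yields diagonal entries (1,1,1,1,1,1,1,1,1,1,1,1,1,1,1,1,1,2).

Reading off H_k = ker ∂_k / im ∂_{k+1}:

  H_0: rank C_0 − rank ∂_1 = 9 − 8 = 1, and the invariant factors of ∂_1 are all 1, so H_0 ≅ Z.
  H_1: rank ker ∂_1 − rank ∂_2 = (27 − 8) − 18 = 1, and ∂_2 has invariant factor 2 > 1, so H_1 ≅ Z ⊕ Z/2.
  H_2: rank ker ∂_2 − rank ∂_3 = (18 − 18) − 0 = 0, and there is no ∂_3, so H_2 ≅ 0.

(K is a triangulation of the Klein bottle.)

H_0 = Z,  H_1 = Z ⊕ Z/2,  H_2 = 0.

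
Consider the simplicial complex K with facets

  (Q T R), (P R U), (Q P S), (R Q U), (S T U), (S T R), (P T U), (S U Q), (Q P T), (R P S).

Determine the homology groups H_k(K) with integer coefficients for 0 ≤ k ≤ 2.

Take the total order P < Q < R < S < T < U on the vertex set. Then K (dimension 2) consists of the simplices:

  0-simplices (6): P, Q, R, S, T, U
  1-simplices (15): PQ, PR, PS, PT, PU, QR, QS, QT, QU, RS, RT, RU, ST, SU, TU
  2-simplices (10): PQS, PQT, PRS, PRU, PTU, QRT, QRU, QSU, RST, STU

giving chain groups C_0 ≅ Z^6, C_1 ≅ Z^15, C_2 ≅ Z^10.

∂_1: C_1 → C_0 is given by ∂[p,q] = [q] − [p]. For instance
  ∂QR = R − Q.
The resulting 6×15 matrix has rank 5, and its Smith normal form has invariant factors (1,1,1,1,1).

Boundary ∂_2: C_2 → C_1 sends each 2-simplex [p,q,r] to [q,r] − [p,r] + [p,q]. For instance
  ∂PRS = RS − PS + PR,
  ∂QSU = SU − QU + QS.
This gives a 15×10 integer matrix of rank 10; reducing to Smith normal form yields diagonal entries (1,1,1,1,1,1,1,1,1,2).

From H_k ≅ ker(∂_k) / im(∂_{k+1}) we obtain:

  H_0: rank C_0 − rank ∂_1 = 6 − 5 = 1, and the invariant factors of ∂_1 are all 1, so H_0 = Z.
  H_1: rank ker ∂_1 − rank ∂_2 = (15 − 5) − 10 = 0, and ∂_2 has invariant factor 2 > 1, so H_1 = Z/2.
  H_2: rank ker ∂_2 − rank ∂_3 = (10 − 10) − 0 = 0, and there is no ∂_3, so H_2 = 0.

As a check, the Euler characteristic is 6 − 15 + 10 = 1, which agrees with 1 − 0 + 0 = 1.

H_0 = Z,  H_1 = Z/2,  H_2 = 0.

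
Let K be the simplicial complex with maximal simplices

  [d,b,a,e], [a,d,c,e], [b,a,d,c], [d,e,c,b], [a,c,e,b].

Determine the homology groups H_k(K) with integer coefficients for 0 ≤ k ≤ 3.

K has 5 vertices, 10 edges, 10 triangles, 5 3-simplices.
rank ∂_0 = 0, rank ∂_1 = 4 ⇒ b_0 = 5 − 0 − 4 = 1; all invariant factors of ∂_1 are 1 so no torsion. So H_0 = Z.
rank ∂_1 = 4, rank ∂_2 = 6 ⇒ b_1 = 10 − 4 − 6 = 0; all invariant factors of ∂_2 are 1 so no torsion. So H_1 = 0.
rank ∂_2 = 6, rank ∂_3 = 4 ⇒ b_2 = 10 − 6 − 4 = 0; all invariant factors of ∂_3 are 1 so no torsion. So H_2 = 0.
rank ∂_3 = 4, rank ∂_4 = 0 ⇒ b_3 = 5 − 4 − 0 = 1. So H_3 = Z.

H_0 = Z,  H_1 = 0,  H_2 = 0,  H_3 = Z.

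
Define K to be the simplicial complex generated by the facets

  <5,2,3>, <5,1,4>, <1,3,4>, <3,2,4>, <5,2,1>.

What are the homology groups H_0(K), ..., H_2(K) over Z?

Fix the vertex order 1 < 2 < 3 < 4 < 5 and write every simplex with vertices in increasing order. Then dim K = 2 and the simplices of K are:

  0-simplices (5): [1], [2], [3], [4], [5]
  1-simplices (10): [1,2], [1,3], [1,4], [1,5], [2,3], [2,4], [2,5], [3,4], [3,5], [4,5]
  2-simplices (5): [1,2,5], [1,3,4], [1,4,5], [2,3,4], [2,3,5]

giving chain groups C_0 ≅ Z^5, C_1 ≅ Z^10, C_2 ≅ Z^5.

Boundary ∂_1: C_1 → C_0 sends each edge [p,q] (with p < q) to q − p.
The 5×10 boundary matrix has rank 4 and Smith normal form diag(1,1,1,1).

The boundary map ∂_2: C_2 → C_1 maps a triangle to the signed sum of its edges. For instance
  ∂[2,3,5] = [3,5] − [2,5] + [2,3],
  ∂[1,2,5] = [2,5] − [1,5] + [1,2].
The resulting 10×5 matrix has rank 5, and its Smith normal form has invariant factors (1,1,1,1,1).

Now H_k = ker ∂_k / im ∂_{k+1}, so:

  H_0: rank C_0 − rank ∂_1 = 5 − 4 = 1, and the invariant factors of ∂_1 are all 1, so H_0 = Z.
  H_1: rank ker ∂_1 − rank ∂_2 = (10 − 4) − 5 = 1, and the invariant factors of ∂_2 are all 1, so H_1 = Z.
  H_2: rank ker ∂_2 − rank ∂_3 = (5 − 5) − 0 = 0, and there is no ∂_3, so H_2 = 0.

H_0 = Z,  H_1 = Z,  H_2 = 0.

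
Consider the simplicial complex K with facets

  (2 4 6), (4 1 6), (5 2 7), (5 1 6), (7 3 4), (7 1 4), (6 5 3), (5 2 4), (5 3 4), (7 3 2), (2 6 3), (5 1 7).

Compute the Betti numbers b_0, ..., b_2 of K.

b_0 = 1, b_1 = 0, b_2 = 0.

Order the vertices as 1 < 2 < 3 < 4 < 5 < 6 < 7. Listing each simplex with vertices in this order, K has dimension 2 with simplices:

  0-simplices (7): [1], [2], [3], [4], [5], [6], [7]
  1-simplices (18): [1,4], [1,5], [1,6], [1,7], [2,3], [2,4], [2,5], [2,6], [2,7], [3,4], [3,5], [3,6], [3,7], [4,5], [4,6], [4,7], [5,6], [5,7]
  2-simplices (12): [1,4,6], [1,4,7], [1,5,6], [1,5,7], [2,3,6], [2,3,7], [2,4,5], [2,4,6], [2,5,7], [3,4,5], [3,4,7], [3,5,6]

so the chain groups are C_0 ≅ Z^7, C_1 ≅ Z^18, C_2 ≅ Z^12.

∂_1: C_1 → C_0 sends each edge [p,q] (with p < q) to q − p.
As a 7×18 matrix over Z this has rank 6, with invariant factors (1,1,1,1,1,1).

The boundary map ∂_2: C_2 → C_1 maps a triangle to the signed sum of its edges. For instance
  ∂[2,5,7] = [5,7] − [2,7] + [2,5],
  ∂[3,4,5] = [4,5] − [3,5] + [3,4].
The 18×12 boundary matrix has rank 12 and Smith normal form diag(1,1,1,1,1,1,1,1,1,1,1,2).

Computing H_k = (kernel of ∂_k) / (image of ∂_{k+1}):

  H_0: rank C_0 − rank ∂_1 = 7 − 6 = 1, and the invariant factors of ∂_1 are all 1, so H_0 ≅ Z.
  H_1: rank ker ∂_1 − rank ∂_2 = (18 − 6) − 12 = 0, and ∂_2 has invariant factor 2 > 1, so H_1 ≅ Z/2.
  H_2: rank ker ∂_2 − rank ∂_3 = (12 − 12) − 0 = 0, and there is no ∂_3, so H_2 ≅ 0.

As a check, the Euler characteristic is 7 − 18 + 12 = 1, which agrees with 1 − 0 + 0 = 1.

Hence the Betti numbers are b_0 = 1, b_1 = 0, b_2 = 0.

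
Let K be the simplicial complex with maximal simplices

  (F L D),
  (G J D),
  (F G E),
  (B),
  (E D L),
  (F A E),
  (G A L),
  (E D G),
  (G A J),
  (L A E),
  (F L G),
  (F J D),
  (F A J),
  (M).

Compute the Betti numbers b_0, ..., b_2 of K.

Fix the vertex order A < B < D < E < F < G < J < L < M and write every simplex with vertices in increasing order. Then dim K = 2 and the simplices of K are:

  0-simplices (9): A, B, D, E, F, G, J, L, M
  1-simplices (18): AE, AF, AG, AJ, AL, DE, DF, DG, DJ, DL, EF, EG, EL, FG, FJ, FL, GJ, GL
  2-simplices (12): AEF, AEL, AFJ, AGJ, AGL, DEG, DEL, DFJ, DFL, DGJ, EFG, FGL

Hence C_0 ≅ Z^9, C_1 ≅ Z^18, C_2 ≅ Z^12.

Boundary ∂_1: C_1 → C_0 is given by ∂[p,q] = [q] − [p].
The resulting 9×18 matrix has rank 6, and its Smith normal form has invariant factors (1,1,1,1,1,1).

The boundary map ∂_2: C_2 → C_1 acts by ∂[p,q,r] = [q,r] − [p,r] + [p,q]. For instance
  ∂DFJ = FJ − DJ + DF,
  ∂AFJ = FJ − AJ + AF.
This gives a 18×12 integer matrix of rank 12; reducing to Smith normal form yields diagonal entries (1,1,1,1,1,1,1,1,1,1,1,2).

Reading off H_k = ker ∂_k / im ∂_{k+1}:

  H_0: rank C_0 − rank ∂_1 = 9 − 6 = 3, and the invariant factors of ∂_1 are all 1, so H_0 ≅ Z^3.
  H_1: rank ker ∂_1 − rank ∂_2 = (18 − 6) − 12 = 0, and ∂_2 has invariant factor 2 > 1, so H_1 ≅ Z/2Z.
  H_2: rank ker ∂_2 − rank ∂_3 = (12 − 12) − 0 = 0, and there is no ∂_3, so H_2 ≅ 0.

As a check, the Euler characteristic is 9 − 18 + 12 = 3, which agrees with 3 − 0 + 0 = 3.
(K is a triangulation of the disjoint union of a set of 2 points and the real projective plane RP^2.)

Hence the Betti numbers are b_0 = 3, b_1 = 0, b_2 = 0.

b_0 = 3, b_1 = 0, b_2 = 0.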